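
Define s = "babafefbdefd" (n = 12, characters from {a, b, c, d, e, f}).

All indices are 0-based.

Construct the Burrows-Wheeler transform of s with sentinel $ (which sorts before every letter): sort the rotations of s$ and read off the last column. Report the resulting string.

dbb$affbfdeea

rank  rotation       last
    0  $babafefbdefd  d
    1  abafefbdefd$b  b
    2  afefbdefd$bab  b
    3  babafefbdefd$  $
    4  bafefbdefd$ba  a
    5  bdefd$babafef  f
    6  d$babafefbdef  f
    7  defd$babafefb  b
    8  efbdefd$babaf  f
    9  efd$babafefbd  d
   10  fbdefd$babafe  e
   11  fd$babafefbde  e
   12  fefbdefd$baba  a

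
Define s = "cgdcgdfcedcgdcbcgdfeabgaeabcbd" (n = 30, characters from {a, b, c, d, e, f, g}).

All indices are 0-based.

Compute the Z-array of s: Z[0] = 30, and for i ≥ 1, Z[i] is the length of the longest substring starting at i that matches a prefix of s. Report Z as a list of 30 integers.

Z[0]=30
i=1: i≥r, start 0; Z[1]=0
i=2: i≥r, start 0; Z[2]=0
i=3: i≥r, start 0; Z[3]=3 extend→box=[3,6)
i=4: min(r-i=2, Z[1]=0)=0; Z[4]=0
i=5: min(r-i=1, Z[2]=0)=0; Z[5]=0
i=6: i≥r, start 0; Z[6]=0
i=7: i≥r, start 0; Z[7]=1 extend→box=[7,8)
i=8: i≥r, start 0; Z[8]=0
i=9: i≥r, start 0; Z[9]=0
i=10: i≥r, start 0; Z[10]=4 extend→box=[10,14)
i=11: min(r-i=3, Z[1]=0)=0; Z[11]=0
i=12: min(r-i=2, Z[2]=0)=0; Z[12]=0
i=13: min(r-i=1, Z[3]=3)=1; Z[13]=1
i=14: i≥r, start 0; Z[14]=0
i=15: i≥r, start 0; Z[15]=3 extend→box=[15,18)
i=16: min(r-i=2, Z[1]=0)=0; Z[16]=0
i=17: min(r-i=1, Z[2]=0)=0; Z[17]=0
i=18: i≥r, start 0; Z[18]=0
i=19: i≥r, start 0; Z[19]=0
i=20: i≥r, start 0; Z[20]=0
i=21: i≥r, start 0; Z[21]=0
i=22: i≥r, start 0; Z[22]=0
i=23: i≥r, start 0; Z[23]=0
i=24: i≥r, start 0; Z[24]=0
i=25: i≥r, start 0; Z[25]=0
i=26: i≥r, start 0; Z[26]=0
i=27: i≥r, start 0; Z[27]=1 extend→box=[27,28)
i=28: i≥r, start 0; Z[28]=0
i=29: i≥r, start 0; Z[29]=0

[30, 0, 0, 3, 0, 0, 0, 1, 0, 0, 4, 0, 0, 1, 0, 3, 0, 0, 0, 0, 0, 0, 0, 0, 0, 0, 0, 1, 0, 0]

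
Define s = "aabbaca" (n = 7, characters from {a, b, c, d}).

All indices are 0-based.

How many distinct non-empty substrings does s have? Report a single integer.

24

sorted suffixes:
  #0 SA[0]=6  'a'
  #1 SA[1]=0  'aabbaca'
  #2 SA[2]=1  'abbaca'
  #3 SA[3]=4  'aca'
  #4 SA[4]=3  'baca'
  #5 SA[5]=2  'bbaca'
  #6 SA[6]=5  'ca'

SA = [6, 0, 1, 4, 3, 2, 5]
rank  pair      lcp
   1  s[6:],s[0:]  1  'a'
   2  s[0:],s[1:]  1  'a'
   3  s[1:],s[4:]  1  'a'
   4  s[4:],s[3:]  0  ''
   5  s[3:],s[2:]  1  'b'
   6  s[2:],s[5:]  0  ''

n(n+1)/2 = 7·8/2 = 28
Σ LCP = 0 + 1 + 1 + 1 + 0 + 1 + 0 = 4
distinct = 28 − 4 = 24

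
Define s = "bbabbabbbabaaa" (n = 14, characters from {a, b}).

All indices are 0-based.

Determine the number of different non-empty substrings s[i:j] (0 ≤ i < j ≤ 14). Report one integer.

75

rank→(start, suffix):
  0 → (13, 'a')
  1 → (12, 'aa')
  2 → (11, 'aaa')
  3 → (9, 'abaaa')
  4 → (2, 'abbabbbabaaa')
  5 → (5, 'abbbabaaa')
  6 → (10, 'baaa')
  7 → (8, 'babaaa')
  8 → (1, 'babbabbbabaaa')
  9 → (4, 'babbbabaaa')
  10 → (7, 'bbabaaa')
  11 → (0, 'bbabbabbbabaaa')
  12 → (3, 'bbabbbabaaa')
  13 → (6, 'bbbabaaa')

SA = [13, 12, 11, 9, 2, 5, 10, 8, 1, 4, 7, 0, 3, 6]
[i] adj suffixes → lcp
  [1] 13/12 → 1 ('a')
  [2] 12/11 → 2 ('aa')
  [3] 11/9 → 1 ('a')
  [4] 9/2 → 2 ('ab')
  [5] 2/5 → 3 ('abb')
  [6] 5/10 → 0 ('')
  [7] 10/8 → 2 ('ba')
  [8] 8/1 → 3 ('bab')
  [9] 1/4 → 4 ('babb')
  [10] 4/7 → 1 ('b')
  [11] 7/0 → 4 ('bbab')
  [12] 0/3 → 5 ('bbabb')
  [13] 3/6 → 2 ('bb')

n(n+1)/2 = 14·15/2 = 105
Σ LCP = 0 + 1 + 2 + 1 + 2 + 3 + 0 + 2 + 3 + 4 + 1 + 4 + 5 + 2 = 30
distinct = 105 − 30 = 75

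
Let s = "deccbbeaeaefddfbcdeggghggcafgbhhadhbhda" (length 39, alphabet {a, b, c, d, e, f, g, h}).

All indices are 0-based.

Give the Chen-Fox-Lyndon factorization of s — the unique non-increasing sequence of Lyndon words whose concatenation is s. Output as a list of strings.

emit factor 1: 'de' (i=0, period=2)
emit factor 2: 'c' (i=2, period=1)
emit factor 3: 'c' (i=3, period=1)
emit factor 4: 'bbe' (i=4, period=3)
emit factor 5: 'aeaefddfbcdeggghggcafgbhh' (i=7, period=25)
emit factor 6: 'adhbhd' (i=32, period=6)
emit factor 7: 'a' (i=38, period=1)

["de", "c", "c", "bbe", "aeaefddfbcdeggghggcafgbhh", "adhbhd", "a"]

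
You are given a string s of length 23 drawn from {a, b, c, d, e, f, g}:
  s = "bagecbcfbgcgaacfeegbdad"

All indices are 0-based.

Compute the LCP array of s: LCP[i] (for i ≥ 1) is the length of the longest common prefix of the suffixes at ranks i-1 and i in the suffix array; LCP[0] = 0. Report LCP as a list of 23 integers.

rank→(start, suffix):
  0 → (12, 'aacfeegbdad')
  1 → (13, 'acfeegbdad')
  2 → (21, 'ad')
  3 → (1, 'agecbcfbgcgaacfeegbdad')
  4 → (0, 'bagecbcfbgcgaacfeegbdad')
  5 → (5, 'bcfbgcgaacfeegbdad')
  6 → (19, 'bdad')
  7 → (8, 'bgcgaacfeegbdad')
  8 → (4, 'cbcfbgcgaacfeegbdad')
  9 → (6, 'cfbgcgaacfeegbdad')
  10 → (14, 'cfeegbdad')
  11 → (10, 'cgaacfeegbdad')
  12 → (22, 'd')
  13 → (20, 'dad')
  14 → (3, 'ecbcfbgcgaacfeegbdad')
  15 → (16, 'eegbdad')
  16 → (17, 'egbdad')
  17 → (7, 'fbgcgaacfeegbdad')
  18 → (15, 'feegbdad')
  19 → (11, 'gaacfeegbdad')
  20 → (18, 'gbdad')
  21 → (9, 'gcgaacfeegbdad')
  22 → (2, 'gecbcfbgcgaacfeegbdad')

SA = [12, 13, 21, 1, 0, 5, 19, 8, 4, 6, 14, 10, 22, 20, 3, 16, 17, 7, 15, 11, 18, 9, 2]
rank  pair      lcp
   1  s[12:],s[13:]  1  'a'
   2  s[13:],s[21:]  1  'a'
   3  s[21:],s[1:]  1  'a'
   4  s[1:],s[0:]  0  ''
   5  s[0:],s[5:]  1  'b'
   6  s[5:],s[19:]  1  'b'
   7  s[19:],s[8:]  1  'b'
   8  s[8:],s[4:]  0  ''
   9  s[4:],s[6:]  1  'c'
  10  s[6:],s[14:]  2  'cf'
  11  s[14:],s[10:]  1  'c'
  12  s[10:],s[22:]  0  ''
  13  s[22:],s[20:]  1  'd'
  14  s[20:],s[3:]  0  ''
  15  s[3:],s[16:]  1  'e'
  16  s[16:],s[17:]  1  'e'
  17  s[17:],s[7:]  0  ''
  18  s[7:],s[15:]  1  'f'
  19  s[15:],s[11:]  0  ''
  20  s[11:],s[18:]  1  'g'
  21  s[18:],s[9:]  1  'g'
  22  s[9:],s[2:]  1  'g'

[0, 1, 1, 1, 0, 1, 1, 1, 0, 1, 2, 1, 0, 1, 0, 1, 1, 0, 1, 0, 1, 1, 1]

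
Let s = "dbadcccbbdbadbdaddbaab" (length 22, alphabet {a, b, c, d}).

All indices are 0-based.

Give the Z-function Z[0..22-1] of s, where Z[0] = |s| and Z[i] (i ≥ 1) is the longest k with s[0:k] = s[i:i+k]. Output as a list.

Z[0]=22
i=1: i≥r, start 0; Z[1]=0
i=2: i≥r, start 0; Z[2]=0
i=3: i≥r, start 0; Z[3]=1 extend→box=[3,4)
i=4: i≥r, start 0; Z[4]=0
i=5: i≥r, start 0; Z[5]=0
i=6: i≥r, start 0; Z[6]=0
i=7: i≥r, start 0; Z[7]=0
i=8: i≥r, start 0; Z[8]=0
i=9: i≥r, start 0; Z[9]=4 extend→box=[9,13)
i=10: min(r-i=3, Z[1]=0)=0; Z[10]=0
i=11: min(r-i=2, Z[2]=0)=0; Z[11]=0
i=12: min(r-i=1, Z[3]=1)=1; Z[12]=2 extend→box=[12,14)
i=13: min(r-i=1, Z[1]=0)=0; Z[13]=0
i=14: i≥r, start 0; Z[14]=1 extend→box=[14,15)
i=15: i≥r, start 0; Z[15]=0
i=16: i≥r, start 0; Z[16]=1 extend→box=[16,17)
i=17: i≥r, start 0; Z[17]=3 extend→box=[17,20)
i=18: min(r-i=2, Z[1]=0)=0; Z[18]=0
i=19: min(r-i=1, Z[2]=0)=0; Z[19]=0
i=20: i≥r, start 0; Z[20]=0
i=21: i≥r, start 0; Z[21]=0

[22, 0, 0, 1, 0, 0, 0, 0, 0, 4, 0, 0, 2, 0, 1, 0, 1, 3, 0, 0, 0, 0]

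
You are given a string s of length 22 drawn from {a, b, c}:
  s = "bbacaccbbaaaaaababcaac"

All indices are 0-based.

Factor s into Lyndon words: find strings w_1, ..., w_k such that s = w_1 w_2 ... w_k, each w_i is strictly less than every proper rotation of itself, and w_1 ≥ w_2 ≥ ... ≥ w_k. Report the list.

emit factor 1: 'b' (i=0, period=1)
emit factor 2: 'b' (i=1, period=1)
emit factor 3: 'acaccbb' (i=2, period=7)
emit factor 4: 'aaaaaababcaac' (i=9, period=13)

["b", "b", "acaccbb", "aaaaaababcaac"]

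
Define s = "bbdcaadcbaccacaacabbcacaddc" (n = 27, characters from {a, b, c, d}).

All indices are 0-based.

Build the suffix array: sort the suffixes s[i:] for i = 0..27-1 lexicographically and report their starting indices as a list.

[14, 4, 17, 12, 15, 21, 9, 5, 23, 8, 18, 0, 19, 1, 26, 13, 3, 16, 11, 20, 22, 7, 10, 25, 2, 6, 24]

rank | idx | suffix
   0 |  14 | aacabbcacaddc
   1 |   4 | aadcbaccacaacabbcacaddc
   2 |  17 | abbcacaddc
   3 |  12 | acaacabbcacaddc
   4 |  15 | acabbcacaddc
   5 |  21 | acaddc
   6 |   9 | accacaacabbcacaddc
   7 |   5 | adcbaccacaacabbcacaddc
   8 |  23 | addc
   9 |   8 | baccacaacabbcacaddc
  10 |  18 | bbcacaddc
  11 |   0 | bbdcaadcbaccacaacabbcacaddc
  12 |  19 | bcacaddc
  13 |   1 | bdcaadcbaccacaacabbcacaddc
  14 |  26 | c
  15 |  13 | caacabbcacaddc
  16 |   3 | caadcbaccacaacabbcacaddc
  17 |  16 | cabbcacaddc
  18 |  11 | cacaacabbcacaddc
  19 |  20 | cacaddc
  20 |  22 | caddc
  21 |   7 | cbaccacaacabbcacaddc
  22 |  10 | ccacaacabbcacaddc
  23 |  25 | dc
  24 |   2 | dcaadcbaccacaacabbcacaddc
  25 |   6 | dcbaccacaacabbcacaddc
  26 |  24 | ddc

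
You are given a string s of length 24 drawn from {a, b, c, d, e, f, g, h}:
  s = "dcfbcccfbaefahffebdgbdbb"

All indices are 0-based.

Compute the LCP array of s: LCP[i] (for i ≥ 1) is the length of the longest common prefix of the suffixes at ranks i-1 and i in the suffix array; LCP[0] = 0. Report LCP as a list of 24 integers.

[0, 1, 0, 1, 1, 1, 1, 2, 0, 2, 1, 3, 0, 1, 1, 0, 1, 0, 1, 2, 1, 1, 0, 0]

rank→(start, suffix):
  0 → (9, 'aefahffebdgbdbb')
  1 → (12, 'ahffebdgbdbb')
  2 → (23, 'b')
  3 → (8, 'baefahffebdgbdbb')
  4 → (22, 'bb')
  5 → (3, 'bcccfbaefahffebdgbdbb')
  6 → (20, 'bdbb')
  7 → (17, 'bdgbdbb')
  8 → (4, 'cccfbaefahffebdgbdbb')
  9 → (5, 'ccfbaefahffebdgbdbb')
  10 → (6, 'cfbaefahffebdgbdbb')
  11 → (1, 'cfbcccfbaefahffebdgbdbb')
  12 → (21, 'dbb')
  13 → (0, 'dcfbcccfbaefahffebdgbdbb')
  14 → (18, 'dgbdbb')
  15 → (16, 'ebdgbdbb')
  16 → (10, 'efahffebdgbdbb')
  17 → (11, 'fahffebdgbdbb')
  18 → (7, 'fbaefahffebdgbdbb')
  19 → (2, 'fbcccfbaefahffebdgbdbb')
  20 → (15, 'febdgbdbb')
  21 → (14, 'ffebdgbdbb')
  22 → (19, 'gbdbb')
  23 → (13, 'hffebdgbdbb')

SA = [9, 12, 23, 8, 22, 3, 20, 17, 4, 5, 6, 1, 21, 0, 18, 16, 10, 11, 7, 2, 15, 14, 19, 13]
[i] adj suffixes → lcp
  [1] 9/12 → 1 ('a')
  [2] 12/23 → 0 ('')
  [3] 23/8 → 1 ('b')
  [4] 8/22 → 1 ('b')
  [5] 22/3 → 1 ('b')
  [6] 3/20 → 1 ('b')
  [7] 20/17 → 2 ('bd')
  [8] 17/4 → 0 ('')
  [9] 4/5 → 2 ('cc')
  [10] 5/6 → 1 ('c')
  [11] 6/1 → 3 ('cfb')
  [12] 1/21 → 0 ('')
  [13] 21/0 → 1 ('d')
  [14] 0/18 → 1 ('d')
  [15] 18/16 → 0 ('')
  [16] 16/10 → 1 ('e')
  [17] 10/11 → 0 ('')
  [18] 11/7 → 1 ('f')
  [19] 7/2 → 2 ('fb')
  [20] 2/15 → 1 ('f')
  [21] 15/14 → 1 ('f')
  [22] 14/19 → 0 ('')
  [23] 19/13 → 0 ('')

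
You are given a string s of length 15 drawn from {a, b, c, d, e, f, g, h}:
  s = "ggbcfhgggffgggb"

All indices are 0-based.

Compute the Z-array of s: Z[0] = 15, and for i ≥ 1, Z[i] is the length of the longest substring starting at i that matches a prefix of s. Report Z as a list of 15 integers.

Z[0]=15
i=1: fresh scan; Z[1]=1 grow→box=[1,2)
i=2: fresh scan; Z[2]=0
i=3: fresh scan; Z[3]=0
i=4: fresh scan; Z[4]=0
i=5: fresh scan; Z[5]=0
i=6: fresh scan; Z[6]=2 grow→box=[6,8)
i=7: min(r-i=1, Z[1]=1)=1; Z[7]=2 grow→box=[7,9)
i=8: min(r-i=1, Z[1]=1)=1; Z[8]=1
i=9: fresh scan; Z[9]=0
i=10: fresh scan; Z[10]=0
i=11: fresh scan; Z[11]=2 grow→box=[11,13)
i=12: min(r-i=1, Z[1]=1)=1; Z[12]=3 grow→box=[12,15)
i=13: min(r-i=2, Z[1]=1)=1; Z[13]=1
i=14: min(r-i=1, Z[2]=0)=0; Z[14]=0

[15, 1, 0, 0, 0, 0, 2, 2, 1, 0, 0, 2, 3, 1, 0]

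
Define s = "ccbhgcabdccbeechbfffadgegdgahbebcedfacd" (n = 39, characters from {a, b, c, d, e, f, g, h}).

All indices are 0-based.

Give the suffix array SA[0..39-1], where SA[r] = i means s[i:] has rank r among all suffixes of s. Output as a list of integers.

rank→(start, suffix):
  0 → (6, 'abdccbeechbfffadgegdgahbebcedfacd')
  1 → (36, 'acd')
  2 → (20, 'adgegdgahbebcedfacd')
  3 → (27, 'ahbebcedfacd')
  4 → (31, 'bcedfacd')
  5 → (7, 'bdccbeechbfffadgegdgahbebcedfacd')
  6 → (29, 'bebcedfacd')
  7 → (11, 'beechbfffadgegdgahbebcedfacd')
  8 → (16, 'bfffadgegdgahbebcedfacd')
  9 → (2, 'bhgcabdccbeechbfffadgegdgahbebcedfacd')
  10 → (5, 'cabdccbeechbfffadgegdgahbebcedfacd')
  11 → (10, 'cbeechbfffadgegdgahbebcedfacd')
  12 → (1, 'cbhgcabdccbeechbfffadgegdgahbebcedfacd')
  13 → (9, 'ccbeechbfffadgegdgahbebcedfacd')
  14 → (0, 'ccbhgcabdccbeechbfffadgegdgahbebcedfacd')
  15 → (37, 'cd')
  16 → (32, 'cedfacd')
  17 → (14, 'chbfffadgegdgahbebcedfacd')
  18 → (38, 'd')
  19 → (8, 'dccbeechbfffadgegdgahbebcedfacd')
  20 → (34, 'dfacd')
  21 → (25, 'dgahbebcedfacd')
  22 → (21, 'dgegdgahbebcedfacd')
  23 → (30, 'ebcedfacd')
  24 → (13, 'echbfffadgegdgahbebcedfacd')
  25 → (33, 'edfacd')
  26 → (12, 'eechbfffadgegdgahbebcedfacd')
  27 → (23, 'egdgahbebcedfacd')
  28 → (35, 'facd')
  29 → (19, 'fadgegdgahbebcedfacd')
  30 → (18, 'ffadgegdgahbebcedfacd')
  31 → (17, 'fffadgegdgahbebcedfacd')
  32 → (26, 'gahbebcedfacd')
  33 → (4, 'gcabdccbeechbfffadgegdgahbebcedfacd')
  34 → (24, 'gdgahbebcedfacd')
  35 → (22, 'gegdgahbebcedfacd')
  36 → (28, 'hbebcedfacd')
  37 → (15, 'hbfffadgegdgahbebcedfacd')
  38 → (3, 'hgcabdccbeechbfffadgegdgahbebcedfacd')

[6, 36, 20, 27, 31, 7, 29, 11, 16, 2, 5, 10, 1, 9, 0, 37, 32, 14, 38, 8, 34, 25, 21, 30, 13, 33, 12, 23, 35, 19, 18, 17, 26, 4, 24, 22, 28, 15, 3]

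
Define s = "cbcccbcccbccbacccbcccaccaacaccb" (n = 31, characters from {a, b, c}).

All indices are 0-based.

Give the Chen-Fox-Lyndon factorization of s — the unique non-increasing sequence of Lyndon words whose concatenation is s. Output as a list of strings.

["c", "bccc", "bccc", "bcc", "b", "acccbccc", "acc", "aacaccb"]

emit factor 1: 'c' (i=0, period=1)
emit factor 2: 'bccc' (i=1, period=4)
emit factor 3: 'bccc' (i=5, period=4)
emit factor 4: 'bcc' (i=9, period=3)
emit factor 5: 'b' (i=12, period=1)
emit factor 6: 'acccbccc' (i=13, period=8)
emit factor 7: 'acc' (i=21, period=3)
emit factor 8: 'aacaccb' (i=24, period=7)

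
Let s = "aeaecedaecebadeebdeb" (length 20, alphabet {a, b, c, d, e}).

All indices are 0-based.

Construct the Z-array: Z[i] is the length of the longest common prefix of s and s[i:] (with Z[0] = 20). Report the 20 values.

Z[0]=20
i=1: outside box; Z[1]=0
i=2: outside box; Z[2]=2 extend→box=[2,4)
i=3: min(r-i=1, Z[1]=0)=0; Z[3]=0
i=4: outside box; Z[4]=0
i=5: outside box; Z[5]=0
i=6: outside box; Z[6]=0
i=7: outside box; Z[7]=2 extend→box=[7,9)
i=8: min(r-i=1, Z[1]=0)=0; Z[8]=0
i=9: outside box; Z[9]=0
i=10: outside box; Z[10]=0
i=11: outside box; Z[11]=0
i=12: outside box; Z[12]=1 extend→box=[12,13)
i=13: outside box; Z[13]=0
i=14: outside box; Z[14]=0
i=15: outside box; Z[15]=0
i=16: outside box; Z[16]=0
i=17: outside box; Z[17]=0
i=18: outside box; Z[18]=0
i=19: outside box; Z[19]=0

[20, 0, 2, 0, 0, 0, 0, 2, 0, 0, 0, 0, 1, 0, 0, 0, 0, 0, 0, 0]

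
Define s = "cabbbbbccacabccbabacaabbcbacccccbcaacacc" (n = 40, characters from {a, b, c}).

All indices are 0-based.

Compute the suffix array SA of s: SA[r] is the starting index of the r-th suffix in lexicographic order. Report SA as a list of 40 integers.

[20, 34, 16, 1, 21, 11, 18, 9, 35, 37, 26, 15, 17, 25, 2, 3, 4, 22, 5, 32, 23, 6, 12, 39, 19, 33, 0, 10, 8, 36, 14, 24, 31, 38, 7, 13, 30, 29, 28, 27]

sorted suffixes:
  #0 SA[0]=20  'aabbcbacccccbcaacacc'
  #1 SA[1]=34  'aacacc'
  #2 SA[2]=16  'abacaabbcbacccccbcaacacc'
  #3 SA[3]=1  'abbbbbccacabccbabacaabbcbacccccbcaacacc'
  #4 SA[4]=21  'abbcbacccccbcaacacc'
  #5 SA[5]=11  'abccbabacaabbcbacccccbcaacacc'
  #6 SA[6]=18  'acaabbcbacccccbcaacacc'
  #7 SA[7]=9  'acabccbabacaabbcbacccccbcaacacc'
  #8 SA[8]=35  'acacc'
  #9 SA[9]=37  'acc'
  #10 SA[10]=26  'acccccbcaacacc'
  #11 SA[11]=15  'babacaabbcbacccccbcaacacc'
  #12 SA[12]=17  'bacaabbcbacccccbcaacacc'
  #13 SA[13]=25  'bacccccbcaacacc'
  #14 SA[14]=2  'bbbbbccacabccbabacaabbcbacccccbcaacacc'
  #15 SA[15]=3  'bbbbccacabccbabacaabbcbacccccbcaacacc'
  #16 SA[16]=4  'bbbccacabccbabacaabbcbacccccbcaacacc'
  #17 SA[17]=22  'bbcbacccccbcaacacc'
  #18 SA[18]=5  'bbccacabccbabacaabbcbacccccbcaacacc'
  #19 SA[19]=32  'bcaacacc'
  #20 SA[20]=23  'bcbacccccbcaacacc'
  #21 SA[21]=6  'bccacabccbabacaabbcbacccccbcaacacc'
  #22 SA[22]=12  'bccbabacaabbcbacccccbcaacacc'
  #23 SA[23]=39  'c'
  #24 SA[24]=19  'caabbcbacccccbcaacacc'
  #25 SA[25]=33  'caacacc'
  #26 SA[26]=0  'cabbbbbccacabccbabacaabbcbacccccbcaacacc'
  #27 SA[27]=10  'cabccbabacaabbcbacccccbcaacacc'
  #28 SA[28]=8  'cacabccbabacaabbcbacccccbcaacacc'
  #29 SA[29]=36  'cacc'
  #30 SA[30]=14  'cbabacaabbcbacccccbcaacacc'
  #31 SA[31]=24  'cbacccccbcaacacc'
  #32 SA[32]=31  'cbcaacacc'
  #33 SA[33]=38  'cc'
  #34 SA[34]=7  'ccacabccbabacaabbcbacccccbcaacacc'
  #35 SA[35]=13  'ccbabacaabbcbacccccbcaacacc'
  #36 SA[36]=30  'ccbcaacacc'
  #37 SA[37]=29  'cccbcaacacc'
  #38 SA[38]=28  'ccccbcaacacc'
  #39 SA[39]=27  'cccccbcaacacc'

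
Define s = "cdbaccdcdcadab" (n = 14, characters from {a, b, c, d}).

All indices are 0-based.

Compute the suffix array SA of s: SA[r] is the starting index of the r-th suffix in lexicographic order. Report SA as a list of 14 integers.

[12, 3, 10, 13, 2, 9, 4, 0, 7, 5, 11, 1, 8, 6]

rank | idx | suffix
   0 |  12 | ab
   1 |   3 | accdcdcadab
   2 |  10 | adab
   3 |  13 | b
   4 |   2 | baccdcdcadab
   5 |   9 | cadab
   6 |   4 | ccdcdcadab
   7 |   0 | cdbaccdcdcadab
   8 |   7 | cdcadab
   9 |   5 | cdcdcadab
  10 |  11 | dab
  11 |   1 | dbaccdcdcadab
  12 |   8 | dcadab
  13 |   6 | dcdcadab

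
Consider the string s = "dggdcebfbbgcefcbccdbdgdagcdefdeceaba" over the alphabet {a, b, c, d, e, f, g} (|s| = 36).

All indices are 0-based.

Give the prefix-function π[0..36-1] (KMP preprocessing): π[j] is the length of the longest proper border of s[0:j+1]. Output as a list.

π[0] = 0
j=1 s[j]='g': π[1]=0 (border '')
j=2 s[j]='g': π[2]=0 (border '')
j=3 s[j]='d': π[3]=1 (border 'd')
j=4 s[j]='c': k: 1→0; π[4]=0 (border '')
j=5 s[j]='e': π[5]=0 (border '')
j=6 s[j]='b': π[6]=0 (border '')
j=7 s[j]='f': π[7]=0 (border '')
j=8 s[j]='b': π[8]=0 (border '')
j=9 s[j]='b': π[9]=0 (border '')
j=10 s[j]='g': π[10]=0 (border '')
j=11 s[j]='c': π[11]=0 (border '')
j=12 s[j]='e': π[12]=0 (border '')
j=13 s[j]='f': π[13]=0 (border '')
j=14 s[j]='c': π[14]=0 (border '')
j=15 s[j]='b': π[15]=0 (border '')
j=16 s[j]='c': π[16]=0 (border '')
j=17 s[j]='c': π[17]=0 (border '')
j=18 s[j]='d': π[18]=1 (border 'd')
j=19 s[j]='b': k: 1→0; π[19]=0 (border '')
j=20 s[j]='d': π[20]=1 (border 'd')
j=21 s[j]='g': π[21]=2 (border 'dg')
j=22 s[j]='d': k: 2→0; π[22]=1 (border 'd')
j=23 s[j]='a': k: 1→0; π[23]=0 (border '')
j=24 s[j]='g': π[24]=0 (border '')
j=25 s[j]='c': π[25]=0 (border '')
j=26 s[j]='d': π[26]=1 (border 'd')
j=27 s[j]='e': k: 1→0; π[27]=0 (border '')
j=28 s[j]='f': π[28]=0 (border '')
j=29 s[j]='d': π[29]=1 (border 'd')
j=30 s[j]='e': k: 1→0; π[30]=0 (border '')
j=31 s[j]='c': π[31]=0 (border '')
j=32 s[j]='e': π[32]=0 (border '')
j=33 s[j]='a': π[33]=0 (border '')
j=34 s[j]='b': π[34]=0 (border '')
j=35 s[j]='a': π[35]=0 (border '')

[0, 0, 0, 1, 0, 0, 0, 0, 0, 0, 0, 0, 0, 0, 0, 0, 0, 0, 1, 0, 1, 2, 1, 0, 0, 0, 1, 0, 0, 1, 0, 0, 0, 0, 0, 0]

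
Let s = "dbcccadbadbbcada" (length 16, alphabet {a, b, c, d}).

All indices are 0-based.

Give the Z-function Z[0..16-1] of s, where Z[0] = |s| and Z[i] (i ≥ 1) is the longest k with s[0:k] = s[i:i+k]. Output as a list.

[16, 0, 0, 0, 0, 0, 2, 0, 0, 2, 0, 0, 0, 0, 1, 0]

Z[0]=16
i=1: i≥r, start 0; Z[1]=0
i=2: i≥r, start 0; Z[2]=0
i=3: i≥r, start 0; Z[3]=0
i=4: i≥r, start 0; Z[4]=0
i=5: i≥r, start 0; Z[5]=0
i=6: i≥r, start 0; Z[6]=2 extend→box=[6,8)
i=7: min(r-i=1, Z[1]=0)=0; Z[7]=0
i=8: i≥r, start 0; Z[8]=0
i=9: i≥r, start 0; Z[9]=2 extend→box=[9,11)
i=10: min(r-i=1, Z[1]=0)=0; Z[10]=0
i=11: i≥r, start 0; Z[11]=0
i=12: i≥r, start 0; Z[12]=0
i=13: i≥r, start 0; Z[13]=0
i=14: i≥r, start 0; Z[14]=1 extend→box=[14,15)
i=15: i≥r, start 0; Z[15]=0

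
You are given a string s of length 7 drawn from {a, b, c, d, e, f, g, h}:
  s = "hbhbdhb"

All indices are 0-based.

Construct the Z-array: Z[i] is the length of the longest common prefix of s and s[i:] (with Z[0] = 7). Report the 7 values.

Z[0]=7
i=1: fresh scan; Z[1]=0
i=2: fresh scan; Z[2]=2 scan→box=[2,4)
i=3: min(r-i=1, Z[1]=0)=0; Z[3]=0
i=4: fresh scan; Z[4]=0
i=5: fresh scan; Z[5]=2 scan→box=[5,7)
i=6: min(r-i=1, Z[1]=0)=0; Z[6]=0

[7, 0, 2, 0, 0, 2, 0]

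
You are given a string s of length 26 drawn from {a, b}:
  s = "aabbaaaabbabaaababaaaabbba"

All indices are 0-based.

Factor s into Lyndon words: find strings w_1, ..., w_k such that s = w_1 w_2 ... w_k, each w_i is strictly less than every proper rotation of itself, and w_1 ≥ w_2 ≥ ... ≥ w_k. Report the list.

["aabb", "aaaabbabaaababaaaabbb", "a"]

emit factor 1: 'aabb' (i=0, period=4)
emit factor 2: 'aaaabbabaaababaaaabbb' (i=4, period=21)
emit factor 3: 'a' (i=25, period=1)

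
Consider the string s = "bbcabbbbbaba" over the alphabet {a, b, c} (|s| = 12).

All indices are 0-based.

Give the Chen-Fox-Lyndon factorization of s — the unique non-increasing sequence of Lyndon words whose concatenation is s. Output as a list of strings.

emit factor 1: 'bbc' (i=0, period=3)
emit factor 2: 'abbbbb' (i=3, period=6)
emit factor 3: 'ab' (i=9, period=2)
emit factor 4: 'a' (i=11, period=1)

["bbc", "abbbbb", "ab", "a"]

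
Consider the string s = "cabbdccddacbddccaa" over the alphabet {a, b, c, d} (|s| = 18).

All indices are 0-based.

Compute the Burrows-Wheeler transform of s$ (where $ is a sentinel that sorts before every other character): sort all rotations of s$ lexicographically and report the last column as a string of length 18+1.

rank  rotation             last
    0  $cabbdccddacbddccaa  a
    1  a$cabbdccddacbddcca  a
    2  aa$cabbdccddacbddcc  c
    3  abbdccddacbddccaa$c  c
    4  acbddccaa$cabbdccdd  d
    5  bbdccddacbddccaa$ca  a
    6  bdccddacbddccaa$cab  b
    7  bddccaa$cabbdccddac  c
    8  caa$cabbdccddacbddc  c
    9  cabbdccddacbddccaa$  $
   10  cbddccaa$cabbdccdda  a
   11  ccaa$cabbdccddacbdd  d
   12  ccddacbddccaa$cabbd  d
   13  cddacbddccaa$cabbdc  c
   14  dacbddccaa$cabbdccd  d
   15  dccaa$cabbdccddacbd  d
   16  dccddacbddccaa$cabb  b
   17  ddacbddccaa$cabbdcc  c
   18  ddccaa$cabbdccddacb  b

aaccdabcc$addcddbcb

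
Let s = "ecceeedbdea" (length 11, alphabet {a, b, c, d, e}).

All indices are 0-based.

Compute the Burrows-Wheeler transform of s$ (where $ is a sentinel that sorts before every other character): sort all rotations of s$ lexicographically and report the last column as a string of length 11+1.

rank  rotation      last
    0  $ecceeedbdea  a
    1  a$ecceeedbde  e
    2  bdea$ecceeed  d
    3  cceeedbdea$e  e
    4  ceeedbdea$ec  c
    5  dbdea$ecceee  e
    6  dea$ecceeedb  b
    7  ea$ecceeedbd  d
    8  ecceeedbdea$  $
    9  edbdea$eccee  e
   10  eedbdea$ecce  e
   11  eeedbdea$ecc  c

aedecebd$eec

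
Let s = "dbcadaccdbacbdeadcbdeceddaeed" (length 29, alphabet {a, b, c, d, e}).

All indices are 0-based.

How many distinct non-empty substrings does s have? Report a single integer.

rank→(start, suffix):
  0 → (10, 'acbdeadcbdeceddaeed')
  1 → (5, 'accdbacbdeadcbdeceddaeed')
  2 → (3, 'adaccdbacbdeadcbdeceddaeed')
  3 → (15, 'adcbdeceddaeed')
  4 → (25, 'aeed')
  5 → (9, 'bacbdeadcbdeceddaeed')
  6 → (1, 'bcadaccdbacbdeadcbdeceddaeed')
  7 → (12, 'bdeadcbdeceddaeed')
  8 → (18, 'bdeceddaeed')
  9 → (2, 'cadaccdbacbdeadcbdeceddaeed')
  10 → (11, 'cbdeadcbdeceddaeed')
  11 → (17, 'cbdeceddaeed')
  12 → (6, 'ccdbacbdeadcbdeceddaeed')
  13 → (7, 'cdbacbdeadcbdeceddaeed')
  14 → (21, 'ceddaeed')
  15 → (28, 'd')
  16 → (4, 'daccdbacbdeadcbdeceddaeed')
  17 → (24, 'daeed')
  18 → (8, 'dbacbdeadcbdeceddaeed')
  19 → (0, 'dbcadaccdbacbdeadcbdeceddaeed')
  20 → (16, 'dcbdeceddaeed')
  21 → (23, 'ddaeed')
  22 → (13, 'deadcbdeceddaeed')
  23 → (19, 'deceddaeed')
  24 → (14, 'eadcbdeceddaeed')
  25 → (20, 'eceddaeed')
  26 → (27, 'ed')
  27 → (22, 'eddaeed')
  28 → (26, 'eed')

SA = [10, 5, 3, 15, 25, 9, 1, 12, 18, 2, 11, 17, 6, 7, 21, 28, 4, 24, 8, 0, 16, 23, 13, 19, 14, 20, 27, 22, 26]
rank  pair      lcp
   1  s[10:],s[5:]  2  'ac'
   2  s[5:],s[3:]  1  'a'
   3  s[3:],s[15:]  2  'ad'
   4  s[15:],s[25:]  1  'a'
   5  s[25:],s[9:]  0  ''
   6  s[9:],s[1:]  1  'b'
   7  s[1:],s[12:]  1  'b'
   8  s[12:],s[18:]  3  'bde'
   9  s[18:],s[2:]  0  ''
  10  s[2:],s[11:]  1  'c'
  11  s[11:],s[17:]  4  'cbde'
  12  s[17:],s[6:]  1  'c'
  13  s[6:],s[7:]  1  'c'
  14  s[7:],s[21:]  1  'c'
  15  s[21:],s[28:]  0  ''
  16  s[28:],s[4:]  1  'd'
  17  s[4:],s[24:]  2  'da'
  18  s[24:],s[8:]  1  'd'
  19  s[8:],s[0:]  2  'db'
  20  s[0:],s[16:]  1  'd'
  21  s[16:],s[23:]  1  'd'
  22  s[23:],s[13:]  1  'd'
  23  s[13:],s[19:]  2  'de'
  24  s[19:],s[14:]  0  ''
  25  s[14:],s[20:]  1  'e'
  26  s[20:],s[27:]  1  'e'
  27  s[27:],s[22:]  2  'ed'
  28  s[22:],s[26:]  1  'e'

n(n+1)/2 = 29·30/2 = 435
Σ LCP = 0 + 2 + 1 + 2 + 1 + 0 + 1 + 1 + 3 + 0 + 1 + 4 + 1 + 1 + 1 + 0 + 1 + 2 + 1 + 2 + 1 + 1 + 1 + 2 + 0 + 1 + 1 + 2 + 1 = 35
distinct = 435 − 35 = 400

400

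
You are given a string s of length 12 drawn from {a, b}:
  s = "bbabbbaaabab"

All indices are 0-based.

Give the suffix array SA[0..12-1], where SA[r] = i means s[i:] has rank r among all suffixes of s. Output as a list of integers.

[6, 7, 10, 8, 2, 11, 5, 9, 1, 4, 0, 3]

sorted suffixes:
  #0 SA[0]=6  'aaabab'
  #1 SA[1]=7  'aabab'
  #2 SA[2]=10  'ab'
  #3 SA[3]=8  'abab'
  #4 SA[4]=2  'abbbaaabab'
  #5 SA[5]=11  'b'
  #6 SA[6]=5  'baaabab'
  #7 SA[7]=9  'bab'
  #8 SA[8]=1  'babbbaaabab'
  #9 SA[9]=4  'bbaaabab'
  #10 SA[10]=0  'bbabbbaaabab'
  #11 SA[11]=3  'bbbaaabab'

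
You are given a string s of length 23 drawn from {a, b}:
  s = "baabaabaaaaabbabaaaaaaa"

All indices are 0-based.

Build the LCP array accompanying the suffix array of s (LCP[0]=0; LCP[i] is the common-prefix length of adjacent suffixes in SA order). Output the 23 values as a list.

sorted suffixes:
  #0 SA[0]=22  'a'
  #1 SA[1]=21  'aa'
  #2 SA[2]=20  'aaa'
  #3 SA[3]=19  'aaaa'
  #4 SA[4]=18  'aaaaa'
  #5 SA[5]=17  'aaaaaa'
  #6 SA[6]=16  'aaaaaaa'
  #7 SA[7]=7  'aaaaabbabaaaaaaa'
  #8 SA[8]=8  'aaaabbabaaaaaaa'
  #9 SA[9]=9  'aaabbabaaaaaaa'
  #10 SA[10]=4  'aabaaaaabbabaaaaaaa'
  #11 SA[11]=1  'aabaabaaaaabbabaaaaaaa'
  #12 SA[12]=10  'aabbabaaaaaaa'
  #13 SA[13]=14  'abaaaaaaa'
  #14 SA[14]=5  'abaaaaabbabaaaaaaa'
  #15 SA[15]=2  'abaabaaaaabbabaaaaaaa'
  #16 SA[16]=11  'abbabaaaaaaa'
  #17 SA[17]=15  'baaaaaaa'
  #18 SA[18]=6  'baaaaabbabaaaaaaa'
  #19 SA[19]=3  'baabaaaaabbabaaaaaaa'
  #20 SA[20]=0  'baabaabaaaaabbabaaaaaaa'
  #21 SA[21]=13  'babaaaaaaa'
  #22 SA[22]=12  'bbabaaaaaaa'

SA = [22, 21, 20, 19, 18, 17, 16, 7, 8, 9, 4, 1, 10, 14, 5, 2, 11, 15, 6, 3, 0, 13, 12]
i: (SA[i-1],SA[i]) lcp shared
  1: (22,21) 1 'a'
  2: (21,20) 2 'aa'
  3: (20,19) 3 'aaa'
  4: (19,18) 4 'aaaa'
  5: (18,17) 5 'aaaaa'
  6: (17,16) 6 'aaaaaa'
  7: (16,7) 5 'aaaaa'
  8: (7,8) 4 'aaaa'
  9: (8,9) 3 'aaa'
  10: (9,4) 2 'aa'
  11: (4,1) 5 'aabaa'
  12: (1,10) 3 'aab'
  13: (10,14) 1 'a'
  14: (14,5) 7 'abaaaaa'
  15: (5,2) 4 'abaa'
  16: (2,11) 2 'ab'
  17: (11,15) 0 ''
  18: (15,6) 6 'baaaaa'
  19: (6,3) 3 'baa'
  20: (3,0) 6 'baabaa'
  21: (0,13) 2 'ba'
  22: (13,12) 1 'b'

[0, 1, 2, 3, 4, 5, 6, 5, 4, 3, 2, 5, 3, 1, 7, 4, 2, 0, 6, 3, 6, 2, 1]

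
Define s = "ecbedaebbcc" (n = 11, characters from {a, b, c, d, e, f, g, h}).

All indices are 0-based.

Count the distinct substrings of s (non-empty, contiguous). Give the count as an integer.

rank→(start, suffix):
  0 → (5, 'aebbcc')
  1 → (7, 'bbcc')
  2 → (8, 'bcc')
  3 → (2, 'bedaebbcc')
  4 → (10, 'c')
  5 → (1, 'cbedaebbcc')
  6 → (9, 'cc')
  7 → (4, 'daebbcc')
  8 → (6, 'ebbcc')
  9 → (0, 'ecbedaebbcc')
  10 → (3, 'edaebbcc')

SA = [5, 7, 8, 2, 10, 1, 9, 4, 6, 0, 3]
[i] adj suffixes → lcp
  [1] 5/7 → 0 ('')
  [2] 7/8 → 1 ('b')
  [3] 8/2 → 1 ('b')
  [4] 2/10 → 0 ('')
  [5] 10/1 → 1 ('c')
  [6] 1/9 → 1 ('c')
  [7] 9/4 → 0 ('')
  [8] 4/6 → 0 ('')
  [9] 6/0 → 1 ('e')
  [10] 0/3 → 1 ('e')

n(n+1)/2 = 11·12/2 = 66
Σ LCP = 0 + 0 + 1 + 1 + 0 + 1 + 1 + 0 + 0 + 1 + 1 = 6
distinct = 66 − 6 = 60

60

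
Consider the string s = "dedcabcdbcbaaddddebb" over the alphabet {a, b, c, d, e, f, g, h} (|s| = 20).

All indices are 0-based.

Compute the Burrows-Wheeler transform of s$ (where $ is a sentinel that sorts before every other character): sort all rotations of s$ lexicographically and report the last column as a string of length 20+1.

bbcabcedadbbceaddd$dd

rank  rotation               last
    0  $dedcabcdbcbaaddddebb  b
    1  aaddddebb$dedcabcdbcb  b
    2  abcdbcbaaddddebb$dedc  c
    3  addddebb$dedcabcdbcba  a
    4  b$dedcabcdbcbaaddddeb  b
    5  baaddddebb$dedcabcdbc  c
    6  bb$dedcabcdbcbaadddde  e
    7  bcbaaddddebb$dedcabcd  d
    8  bcdbcbaaddddebb$dedca  a
    9  cabcdbcbaaddddebb$ded  d
   10  cbaaddddebb$dedcabcdb  b
   11  cdbcbaaddddebb$dedcab  b
   12  dbcbaaddddebb$dedcabc  c
   13  dcabcdbcbaaddddebb$de  e
   14  ddddebb$dedcabcdbcbaa  a
   15  dddebb$dedcabcdbcbaad  d
   16  ddebb$dedcabcdbcbaadd  d
   17  debb$dedcabcdbcbaaddd  d
   18  dedcabcdbcbaaddddebb$  $
   19  ebb$dedcabcdbcbaadddd  d
   20  edcabcdbcbaaddddebb$d  d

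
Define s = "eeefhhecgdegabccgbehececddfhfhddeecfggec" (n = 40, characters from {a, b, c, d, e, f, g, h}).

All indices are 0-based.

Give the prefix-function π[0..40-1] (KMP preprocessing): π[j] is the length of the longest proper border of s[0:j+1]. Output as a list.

[0, 1, 2, 0, 0, 0, 1, 0, 0, 0, 1, 0, 0, 0, 0, 0, 0, 0, 1, 0, 1, 0, 1, 0, 0, 0, 0, 0, 0, 0, 0, 0, 1, 2, 0, 0, 0, 0, 1, 0]

π[0] = 0
j=1 s[j]='e': π[1]=1 (border 'e')
j=2 s[j]='e': π[2]=2 (border 'ee')
j=3 s[j]='f': k: 2→1→0; π[3]=0 (border '')
j=4 s[j]='h': π[4]=0 (border '')
j=5 s[j]='h': π[5]=0 (border '')
j=6 s[j]='e': π[6]=1 (border 'e')
j=7 s[j]='c': k: 1→0; π[7]=0 (border '')
j=8 s[j]='g': π[8]=0 (border '')
j=9 s[j]='d': π[9]=0 (border '')
j=10 s[j]='e': π[10]=1 (border 'e')
j=11 s[j]='g': k: 1→0; π[11]=0 (border '')
j=12 s[j]='a': π[12]=0 (border '')
j=13 s[j]='b': π[13]=0 (border '')
j=14 s[j]='c': π[14]=0 (border '')
j=15 s[j]='c': π[15]=0 (border '')
j=16 s[j]='g': π[16]=0 (border '')
j=17 s[j]='b': π[17]=0 (border '')
j=18 s[j]='e': π[18]=1 (border 'e')
j=19 s[j]='h': k: 1→0; π[19]=0 (border '')
j=20 s[j]='e': π[20]=1 (border 'e')
j=21 s[j]='c': k: 1→0; π[21]=0 (border '')
j=22 s[j]='e': π[22]=1 (border 'e')
j=23 s[j]='c': k: 1→0; π[23]=0 (border '')
j=24 s[j]='d': π[24]=0 (border '')
j=25 s[j]='d': π[25]=0 (border '')
j=26 s[j]='f': π[26]=0 (border '')
j=27 s[j]='h': π[27]=0 (border '')
j=28 s[j]='f': π[28]=0 (border '')
j=29 s[j]='h': π[29]=0 (border '')
j=30 s[j]='d': π[30]=0 (border '')
j=31 s[j]='d': π[31]=0 (border '')
j=32 s[j]='e': π[32]=1 (border 'e')
j=33 s[j]='e': π[33]=2 (border 'ee')
j=34 s[j]='c': k: 2→1→0; π[34]=0 (border '')
j=35 s[j]='f': π[35]=0 (border '')
j=36 s[j]='g': π[36]=0 (border '')
j=37 s[j]='g': π[37]=0 (border '')
j=38 s[j]='e': π[38]=1 (border 'e')
j=39 s[j]='c': k: 1→0; π[39]=0 (border '')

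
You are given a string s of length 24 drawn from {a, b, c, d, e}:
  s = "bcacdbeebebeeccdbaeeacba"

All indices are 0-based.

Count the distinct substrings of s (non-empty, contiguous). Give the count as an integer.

269

sorted suffixes:
  #0 SA[0]=23  'a'
  #1 SA[1]=20  'acba'
  #2 SA[2]=2  'acdbeebebeeccdbaeeacba'
  #3 SA[3]=17  'aeeacba'
  #4 SA[4]=22  'ba'
  #5 SA[5]=16  'baeeacba'
  #6 SA[6]=0  'bcacdbeebebeeccdbaeeacba'
  #7 SA[7]=8  'bebeeccdbaeeacba'
  #8 SA[8]=5  'beebebeeccdbaeeacba'
  #9 SA[9]=10  'beeccdbaeeacba'
  #10 SA[10]=1  'cacdbeebebeeccdbaeeacba'
  #11 SA[11]=21  'cba'
  #12 SA[12]=13  'ccdbaeeacba'
  #13 SA[13]=14  'cdbaeeacba'
  #14 SA[14]=3  'cdbeebebeeccdbaeeacba'
  #15 SA[15]=15  'dbaeeacba'
  #16 SA[16]=4  'dbeebebeeccdbaeeacba'
  #17 SA[17]=19  'eacba'
  #18 SA[18]=7  'ebebeeccdbaeeacba'
  #19 SA[19]=9  'ebeeccdbaeeacba'
  #20 SA[20]=12  'eccdbaeeacba'
  #21 SA[21]=18  'eeacba'
  #22 SA[22]=6  'eebebeeccdbaeeacba'
  #23 SA[23]=11  'eeccdbaeeacba'

SA = [23, 20, 2, 17, 22, 16, 0, 8, 5, 10, 1, 21, 13, 14, 3, 15, 4, 19, 7, 9, 12, 18, 6, 11]
i: (SA[i-1],SA[i]) lcp shared
  1: (23,20) 1 'a'
  2: (20,2) 2 'ac'
  3: (2,17) 1 'a'
  4: (17,22) 0 ''
  5: (22,16) 2 'ba'
  6: (16,0) 1 'b'
  7: (0,8) 1 'b'
  8: (8,5) 2 'be'
  9: (5,10) 3 'bee'
  10: (10,1) 0 ''
  11: (1,21) 1 'c'
  12: (21,13) 1 'c'
  13: (13,14) 1 'c'
  14: (14,3) 3 'cdb'
  15: (3,15) 0 ''
  16: (15,4) 2 'db'
  17: (4,19) 0 ''
  18: (19,7) 1 'e'
  19: (7,9) 3 'ebe'
  20: (9,12) 1 'e'
  21: (12,18) 1 'e'
  22: (18,6) 2 'ee'
  23: (6,11) 2 'ee'

n(n+1)/2 = 24·25/2 = 300
Σ LCP = 0 + 1 + 2 + 1 + 0 + 2 + 1 + 1 + 2 + 3 + 0 + 1 + 1 + 1 + 3 + 0 + 2 + 0 + 1 + 3 + 1 + 1 + 2 + 2 = 31
distinct = 300 − 31 = 269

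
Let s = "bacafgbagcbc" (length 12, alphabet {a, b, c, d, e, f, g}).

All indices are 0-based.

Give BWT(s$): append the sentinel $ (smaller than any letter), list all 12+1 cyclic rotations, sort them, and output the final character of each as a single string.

rank  rotation       last
    0  $bacafgbagcbc  c
    1  acafgbagcbc$b  b
    2  afgbagcbc$bac  c
    3  agcbc$bacafgb  b
    4  bacafgbagcbc$  $
    5  bagcbc$bacafg  g
    6  bc$bacafgbagc  c
    7  c$bacafgbagcb  b
    8  cafgbagcbc$ba  a
    9  cbc$bacafgbag  g
   10  fgbagcbc$baca  a
   11  gbagcbc$bacaf  f
   12  gcbc$bacafgba  a

cbcb$gcbagafa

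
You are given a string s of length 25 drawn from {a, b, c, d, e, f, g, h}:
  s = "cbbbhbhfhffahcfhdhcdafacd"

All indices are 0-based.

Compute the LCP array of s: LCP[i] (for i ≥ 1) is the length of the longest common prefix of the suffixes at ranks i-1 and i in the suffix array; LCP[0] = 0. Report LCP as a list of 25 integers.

rank | idx | suffix
   0 |  22 | acd
   1 |  20 | afacd
   2 |  11 | ahcfhdhcdafacd
   3 |   1 | bbbhbhfhffahcfhdhcdafacd
   4 |   2 | bbhbhfhffahcfhdhcdafacd
   5 |   3 | bhbhfhffahcfhdhcdafacd
   6 |   5 | bhfhffahcfhdhcdafacd
   7 |   0 | cbbbhbhfhffahcfhdhcdafacd
   8 |  23 | cd
   9 |  18 | cdafacd
  10 |  13 | cfhdhcdafacd
  11 |  24 | d
  12 |  19 | dafacd
  13 |  16 | dhcdafacd
  14 |  21 | facd
  15 |  10 | fahcfhdhcdafacd
  16 |   9 | ffahcfhdhcdafacd
  17 |  14 | fhdhcdafacd
  18 |   7 | fhffahcfhdhcdafacd
  19 |   4 | hbhfhffahcfhdhcdafacd
  20 |  17 | hcdafacd
  21 |  12 | hcfhdhcdafacd
  22 |  15 | hdhcdafacd
  23 |   8 | hffahcfhdhcdafacd
  24 |   6 | hfhffahcfhdhcdafacd

SA = [22, 20, 11, 1, 2, 3, 5, 0, 23, 18, 13, 24, 19, 16, 21, 10, 9, 14, 7, 4, 17, 12, 15, 8, 6]
i: (SA[i-1],SA[i]) lcp shared
  1: (22,20) 1 'a'
  2: (20,11) 1 'a'
  3: (11,1) 0 ''
  4: (1,2) 2 'bb'
  5: (2,3) 1 'b'
  6: (3,5) 2 'bh'
  7: (5,0) 0 ''
  8: (0,23) 1 'c'
  9: (23,18) 2 'cd'
  10: (18,13) 1 'c'
  11: (13,24) 0 ''
  12: (24,19) 1 'd'
  13: (19,16) 1 'd'
  14: (16,21) 0 ''
  15: (21,10) 2 'fa'
  16: (10,9) 1 'f'
  17: (9,14) 1 'f'
  18: (14,7) 2 'fh'
  19: (7,4) 0 ''
  20: (4,17) 1 'h'
  21: (17,12) 2 'hc'
  22: (12,15) 1 'h'
  23: (15,8) 1 'h'
  24: (8,6) 2 'hf'

[0, 1, 1, 0, 2, 1, 2, 0, 1, 2, 1, 0, 1, 1, 0, 2, 1, 1, 2, 0, 1, 2, 1, 1, 2]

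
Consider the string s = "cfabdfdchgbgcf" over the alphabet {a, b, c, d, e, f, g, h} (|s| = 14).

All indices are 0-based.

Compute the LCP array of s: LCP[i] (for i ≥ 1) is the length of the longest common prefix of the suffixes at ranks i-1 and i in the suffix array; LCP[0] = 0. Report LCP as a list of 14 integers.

[0, 0, 1, 0, 2, 1, 0, 1, 0, 1, 1, 0, 1, 0]

rank→(start, suffix):
  0 → (2, 'abdfdchgbgcf')
  1 → (3, 'bdfdchgbgcf')
  2 → (10, 'bgcf')
  3 → (12, 'cf')
  4 → (0, 'cfabdfdchgbgcf')
  5 → (7, 'chgbgcf')
  6 → (6, 'dchgbgcf')
  7 → (4, 'dfdchgbgcf')
  8 → (13, 'f')
  9 → (1, 'fabdfdchgbgcf')
  10 → (5, 'fdchgbgcf')
  11 → (9, 'gbgcf')
  12 → (11, 'gcf')
  13 → (8, 'hgbgcf')

SA = [2, 3, 10, 12, 0, 7, 6, 4, 13, 1, 5, 9, 11, 8]
[i] adj suffixes → lcp
  [1] 2/3 → 0 ('')
  [2] 3/10 → 1 ('b')
  [3] 10/12 → 0 ('')
  [4] 12/0 → 2 ('cf')
  [5] 0/7 → 1 ('c')
  [6] 7/6 → 0 ('')
  [7] 6/4 → 1 ('d')
  [8] 4/13 → 0 ('')
  [9] 13/1 → 1 ('f')
  [10] 1/5 → 1 ('f')
  [11] 5/9 → 0 ('')
  [12] 9/11 → 1 ('g')
  [13] 11/8 → 0 ('')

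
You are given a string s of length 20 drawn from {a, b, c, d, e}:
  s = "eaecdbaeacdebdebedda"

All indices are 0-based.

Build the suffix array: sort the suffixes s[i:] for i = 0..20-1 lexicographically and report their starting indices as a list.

sorted suffixes:
  #0 SA[0]=19  'a'
  #1 SA[1]=8  'acdebdebedda'
  #2 SA[2]=6  'aeacdebdebedda'
  #3 SA[3]=1  'aecdbaeacdebdebedda'
  #4 SA[4]=5  'baeacdebdebedda'
  #5 SA[5]=12  'bdebedda'
  #6 SA[6]=15  'bedda'
  #7 SA[7]=3  'cdbaeacdebdebedda'
  #8 SA[8]=9  'cdebdebedda'
  #9 SA[9]=18  'da'
  #10 SA[10]=4  'dbaeacdebdebedda'
  #11 SA[11]=17  'dda'
  #12 SA[12]=10  'debdebedda'
  #13 SA[13]=13  'debedda'
  #14 SA[14]=7  'eacdebdebedda'
  #15 SA[15]=0  'eaecdbaeacdebdebedda'
  #16 SA[16]=11  'ebdebedda'
  #17 SA[17]=14  'ebedda'
  #18 SA[18]=2  'ecdbaeacdebdebedda'
  #19 SA[19]=16  'edda'

[19, 8, 6, 1, 5, 12, 15, 3, 9, 18, 4, 17, 10, 13, 7, 0, 11, 14, 2, 16]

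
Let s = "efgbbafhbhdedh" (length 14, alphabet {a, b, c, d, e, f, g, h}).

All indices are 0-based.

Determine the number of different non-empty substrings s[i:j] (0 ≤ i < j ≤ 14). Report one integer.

sorted suffixes:
  #0 SA[0]=5  'afhbhdedh'
  #1 SA[1]=4  'bafhbhdedh'
  #2 SA[2]=3  'bbafhbhdedh'
  #3 SA[3]=8  'bhdedh'
  #4 SA[4]=10  'dedh'
  #5 SA[5]=12  'dh'
  #6 SA[6]=11  'edh'
  #7 SA[7]=0  'efgbbafhbhdedh'
  #8 SA[8]=1  'fgbbafhbhdedh'
  #9 SA[9]=6  'fhbhdedh'
  #10 SA[10]=2  'gbbafhbhdedh'
  #11 SA[11]=13  'h'
  #12 SA[12]=7  'hbhdedh'
  #13 SA[13]=9  'hdedh'

SA = [5, 4, 3, 8, 10, 12, 11, 0, 1, 6, 2, 13, 7, 9]
[i] adj suffixes → lcp
  [1] 5/4 → 0 ('')
  [2] 4/3 → 1 ('b')
  [3] 3/8 → 1 ('b')
  [4] 8/10 → 0 ('')
  [5] 10/12 → 1 ('d')
  [6] 12/11 → 0 ('')
  [7] 11/0 → 1 ('e')
  [8] 0/1 → 0 ('')
  [9] 1/6 → 1 ('f')
  [10] 6/2 → 0 ('')
  [11] 2/13 → 0 ('')
  [12] 13/7 → 1 ('h')
  [13] 7/9 → 1 ('h')

n(n+1)/2 = 14·15/2 = 105
Σ LCP = 0 + 0 + 1 + 1 + 0 + 1 + 0 + 1 + 0 + 1 + 0 + 0 + 1 + 1 = 7
distinct = 105 − 7 = 98

98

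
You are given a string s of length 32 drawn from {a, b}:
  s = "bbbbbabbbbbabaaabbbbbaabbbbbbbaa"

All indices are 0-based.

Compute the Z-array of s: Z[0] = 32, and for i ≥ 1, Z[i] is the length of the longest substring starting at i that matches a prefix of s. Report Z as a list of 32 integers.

Z[0]=32
i=1: fresh scan; Z[1]=4 extend→box=[1,5)
i=2: min(r-i=3, Z[1]=4)=3; Z[2]=3
i=3: min(r-i=2, Z[2]=3)=2; Z[3]=2
i=4: min(r-i=1, Z[3]=2)=1; Z[4]=1
i=5: fresh scan; Z[5]=0
i=6: fresh scan; Z[6]=7 extend→box=[6,13)
i=7: min(r-i=6, Z[1]=4)=4; Z[7]=4
i=8: min(r-i=5, Z[2]=3)=3; Z[8]=3
i=9: min(r-i=4, Z[3]=2)=2; Z[9]=2
i=10: min(r-i=3, Z[4]=1)=1; Z[10]=1
i=11: min(r-i=2, Z[5]=0)=0; Z[11]=0
i=12: min(r-i=1, Z[6]=7)=1; Z[12]=1
i=13: fresh scan; Z[13]=0
i=14: fresh scan; Z[14]=0
i=15: fresh scan; Z[15]=0
i=16: fresh scan; Z[16]=6 extend→box=[16,22)
i=17: min(r-i=5, Z[1]=4)=4; Z[17]=4
i=18: min(r-i=4, Z[2]=3)=3; Z[18]=3
i=19: min(r-i=3, Z[3]=2)=2; Z[19]=2
i=20: min(r-i=2, Z[4]=1)=1; Z[20]=1
i=21: min(r-i=1, Z[5]=0)=0; Z[21]=0
i=22: fresh scan; Z[22]=0
i=23: fresh scan; Z[23]=5 extend→box=[23,28)
i=24: min(r-i=4, Z[1]=4)=4; Z[24]=5 extend→box=[24,29)
i=25: min(r-i=4, Z[1]=4)=4; Z[25]=6 extend→box=[25,31)
i=26: min(r-i=5, Z[1]=4)=4; Z[26]=4
i=27: min(r-i=4, Z[2]=3)=3; Z[27]=3
i=28: min(r-i=3, Z[3]=2)=2; Z[28]=2
i=29: min(r-i=2, Z[4]=1)=1; Z[29]=1
i=30: min(r-i=1, Z[5]=0)=0; Z[30]=0
i=31: fresh scan; Z[31]=0

[32, 4, 3, 2, 1, 0, 7, 4, 3, 2, 1, 0, 1, 0, 0, 0, 6, 4, 3, 2, 1, 0, 0, 5, 5, 6, 4, 3, 2, 1, 0, 0]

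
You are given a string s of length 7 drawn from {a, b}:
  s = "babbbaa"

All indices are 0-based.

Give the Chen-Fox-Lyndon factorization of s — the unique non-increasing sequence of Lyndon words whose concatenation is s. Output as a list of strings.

emit factor 1: 'b' (i=0, period=1)
emit factor 2: 'abbb' (i=1, period=4)
emit factor 3: 'a' (i=5, period=1)
emit factor 4: 'a' (i=6, period=1)

["b", "abbb", "a", "a"]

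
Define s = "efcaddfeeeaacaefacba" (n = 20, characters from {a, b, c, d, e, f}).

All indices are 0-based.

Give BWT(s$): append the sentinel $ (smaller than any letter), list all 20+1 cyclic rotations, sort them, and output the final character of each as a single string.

abeafcccfaaadeefa$eed

rank  rotation               last
    0  $efcaddfeeeaacaefacba  a
    1  a$efcaddfeeeaacaefacb  b
    2  aacaefacba$efcaddfeee  e
    3  acaefacba$efcaddfeeea  a
    4  acba$efcaddfeeeaacaef  f
    5  addfeeeaacaefacba$efc  c
    6  aefacba$efcaddfeeeaac  c
    7  ba$efcaddfeeeaacaefac  c
    8  caddfeeeaacaefacba$ef  f
    9  caefacba$efcaddfeeeaa  a
   10  cba$efcaddfeeeaacaefa  a
   11  ddfeeeaacaefacba$efca  a
   12  dfeeeaacaefacba$efcad  d
   13  eaacaefacba$efcaddfee  e
   14  eeaacaefacba$efcaddfe  e
   15  eeeaacaefacba$efcaddf  f
   16  efacba$efcaddfeeeaaca  a
   17  efcaddfeeeaacaefacba$  $
   18  facba$efcaddfeeeaacae  e
   19  fcaddfeeeaacaefacba$e  e
   20  feeeaacaefacba$efcadd  d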